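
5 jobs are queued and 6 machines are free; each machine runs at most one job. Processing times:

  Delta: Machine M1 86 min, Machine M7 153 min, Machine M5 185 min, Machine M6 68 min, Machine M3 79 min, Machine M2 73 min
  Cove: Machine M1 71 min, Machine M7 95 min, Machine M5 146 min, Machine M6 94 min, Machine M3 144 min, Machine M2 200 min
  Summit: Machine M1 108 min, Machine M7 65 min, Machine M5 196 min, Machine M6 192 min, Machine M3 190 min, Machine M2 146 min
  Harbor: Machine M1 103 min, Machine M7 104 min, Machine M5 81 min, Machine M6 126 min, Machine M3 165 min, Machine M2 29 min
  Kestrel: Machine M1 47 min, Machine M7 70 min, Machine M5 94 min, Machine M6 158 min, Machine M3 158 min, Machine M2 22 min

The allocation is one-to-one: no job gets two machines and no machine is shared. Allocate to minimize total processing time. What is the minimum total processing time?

Minimum total: 307 min

Optimal: Delta→Machine M6 (68 min), Cove→Machine M1 (71 min), Summit→Machine M7 (65 min), Harbor→Machine M5 (81 min), Kestrel→Machine M2 (22 min) — total 68+71+65+81+22 = 307 min.
Row-greedy (each job in turn takes its cheapest remaining machine) gives 327 min, worse by 20.
Swapping Delta↔Kestrel (Delta→Machine M2 73 min, Kestrel→Machine M6 158 min) adds 141.
No other one-to-one assignment undercuts 307 min.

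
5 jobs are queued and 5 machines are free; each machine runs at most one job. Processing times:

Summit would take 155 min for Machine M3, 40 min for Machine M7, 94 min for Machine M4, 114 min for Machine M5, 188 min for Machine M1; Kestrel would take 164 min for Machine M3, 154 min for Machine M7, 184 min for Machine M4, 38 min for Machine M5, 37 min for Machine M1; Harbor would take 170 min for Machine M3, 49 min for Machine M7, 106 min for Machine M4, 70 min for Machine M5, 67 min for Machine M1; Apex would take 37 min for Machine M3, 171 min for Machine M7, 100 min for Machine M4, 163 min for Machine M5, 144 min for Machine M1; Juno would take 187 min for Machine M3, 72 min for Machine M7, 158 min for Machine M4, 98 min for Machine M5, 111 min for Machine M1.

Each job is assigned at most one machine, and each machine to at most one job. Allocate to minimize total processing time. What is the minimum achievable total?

Min total: 308 min

Treat this as an assignment problem: match each job to one machine.
Optimal: Summit→Machine M4 (94 min), Kestrel→Machine M5 (38 min), Harbor→Machine M1 (67 min), Apex→Machine M3 (37 min), Juno→Machine M7 (72 min) — total 94+38+67+37+72 = 308 min.
Row-greedy (each job in turn takes its cheapest remaining machine) gives 342 min, worse by 34.
Swapping Juno↔Summit (Juno→Machine M4 158 min, Summit→Machine M7 40 min) adds 32.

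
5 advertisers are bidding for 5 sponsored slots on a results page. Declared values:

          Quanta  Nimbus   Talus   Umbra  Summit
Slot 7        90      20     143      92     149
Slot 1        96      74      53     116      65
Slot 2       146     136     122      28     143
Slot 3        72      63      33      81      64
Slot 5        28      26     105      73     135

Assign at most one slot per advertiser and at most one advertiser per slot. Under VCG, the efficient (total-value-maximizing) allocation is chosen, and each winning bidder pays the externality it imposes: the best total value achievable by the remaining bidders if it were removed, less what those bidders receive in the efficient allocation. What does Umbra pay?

Efficient allocation: Quanta→Slot 2 ($146), Nimbus→Slot 3 ($63), Talus→Slot 7 ($143), Umbra→Slot 1 ($116), Summit→Slot 5 ($135); total welfare W = $603.
Umbra receives Slot 1 at value $116, so the others get W − 116 = $487.
Without Umbra: best allocation of the remaining 4 bidders over all 5 slots is Quanta→Slot 1 ($96), Nimbus→Slot 2 ($136), Talus→Slot 7 ($143), Summit→Slot 5 ($135), total $510.
VCG payment = (others' best without Umbra) − (others' welfare with Umbra) = 510 − 487 = $23.

Umbra pays $23.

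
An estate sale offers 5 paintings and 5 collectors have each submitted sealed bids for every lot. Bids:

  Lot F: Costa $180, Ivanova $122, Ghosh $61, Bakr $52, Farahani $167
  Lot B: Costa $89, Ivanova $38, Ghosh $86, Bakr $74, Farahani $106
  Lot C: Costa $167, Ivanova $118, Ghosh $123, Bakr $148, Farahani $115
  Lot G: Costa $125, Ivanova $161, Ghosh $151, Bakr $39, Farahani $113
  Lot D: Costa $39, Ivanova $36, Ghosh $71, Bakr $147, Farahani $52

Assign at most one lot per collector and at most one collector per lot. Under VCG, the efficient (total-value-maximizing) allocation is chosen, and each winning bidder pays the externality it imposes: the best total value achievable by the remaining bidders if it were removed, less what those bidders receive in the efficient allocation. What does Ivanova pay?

Efficient allocation: Costa→Lot C ($167), Ivanova→Lot G ($161), Ghosh→Lot B ($86), Bakr→Lot D ($147), Farahani→Lot F ($167); total welfare W = $728.
Ivanova receives Lot G at value $161, so the others get W − 161 = $567.
Without Ivanova: best allocation of the remaining 4 bidders over all 5 lots is Costa→Lot C ($167), Ghosh→Lot G ($151), Bakr→Lot D ($147), Farahani→Lot F ($167), total $632.
VCG payment = (others' best without Ivanova) − (others' welfare with Ivanova) = 632 − 567 = $65.

Ivanova pays $65.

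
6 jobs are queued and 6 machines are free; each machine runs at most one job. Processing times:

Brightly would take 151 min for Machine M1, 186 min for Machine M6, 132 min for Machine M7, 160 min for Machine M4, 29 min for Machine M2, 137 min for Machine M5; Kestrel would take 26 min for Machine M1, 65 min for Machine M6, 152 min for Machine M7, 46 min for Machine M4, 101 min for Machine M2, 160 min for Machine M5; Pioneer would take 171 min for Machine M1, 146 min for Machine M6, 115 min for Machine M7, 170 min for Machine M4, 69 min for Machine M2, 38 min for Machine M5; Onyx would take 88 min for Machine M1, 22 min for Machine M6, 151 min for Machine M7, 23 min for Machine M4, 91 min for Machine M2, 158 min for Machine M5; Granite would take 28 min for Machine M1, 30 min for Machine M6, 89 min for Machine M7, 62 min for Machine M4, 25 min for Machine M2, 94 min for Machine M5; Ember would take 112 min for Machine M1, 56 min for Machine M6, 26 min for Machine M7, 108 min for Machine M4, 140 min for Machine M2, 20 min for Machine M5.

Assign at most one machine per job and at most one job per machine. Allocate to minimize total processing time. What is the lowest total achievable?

Minimum total: 172 min

Optimal: Brightly→Machine M2 (29 min), Kestrel→Machine M1 (26 min), Pioneer→Machine M5 (38 min), Onyx→Machine M4 (23 min), Granite→Machine M6 (30 min), Ember→Machine M7 (26 min) — total 29+26+38+23+30+26 = 172 min.
Next-best assignment: Brightly→Machine M2, Kestrel→Machine M4, Pioneer→Machine M5, Onyx→Machine M6, Granite→Machine M1, Ember→Machine M7 = 189 min.
Swapping Kestrel↔Pioneer (Kestrel→Machine M5 160 min, Pioneer→Machine M1 171 min) adds 267.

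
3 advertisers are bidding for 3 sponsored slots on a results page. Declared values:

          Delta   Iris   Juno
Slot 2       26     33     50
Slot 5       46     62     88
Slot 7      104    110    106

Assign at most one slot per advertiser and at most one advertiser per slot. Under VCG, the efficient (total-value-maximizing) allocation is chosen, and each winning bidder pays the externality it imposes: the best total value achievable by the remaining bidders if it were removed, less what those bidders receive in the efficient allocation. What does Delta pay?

Efficient allocation: Delta→Slot 7 ($104), Iris→Slot 2 ($33), Juno→Slot 5 ($88); total welfare W = $225.
Delta receives Slot 7 at value $104, so the others get W − 104 = $121.
Without Delta: best allocation of the remaining 2 bidders over all 3 slots is Iris→Slot 7 ($110), Juno→Slot 5 ($88), total $198.
VCG payment = (others' best without Delta) − (others' welfare with Delta) = 198 − 121 = $77.

Delta pays $77.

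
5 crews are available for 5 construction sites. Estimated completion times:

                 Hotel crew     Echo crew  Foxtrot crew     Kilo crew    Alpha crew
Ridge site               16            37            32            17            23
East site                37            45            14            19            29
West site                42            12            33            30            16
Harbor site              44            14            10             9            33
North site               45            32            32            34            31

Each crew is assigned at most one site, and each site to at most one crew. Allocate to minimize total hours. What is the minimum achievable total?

This is a one-to-one assignment (minimum-cost bipartite matching).
Optimal: Hotel crew→Ridge site (16 hours), Echo crew→West site (12 hours), Foxtrot crew→East site (14 hours), Kilo crew→Harbor site (9 hours), Alpha crew→North site (31 hours) — total 16+12+14+9+31 = 82 hours.
Row-greedy (each crew in turn takes its cheapest remaining site) gives 88 hours, worse by 6.
Next-best assignment: Hotel crew→Ridge site, Echo crew→North site, Foxtrot crew→East site, Kilo crew→Harbor site, Alpha crew→West site = 87 hours.

Min total: 82 hours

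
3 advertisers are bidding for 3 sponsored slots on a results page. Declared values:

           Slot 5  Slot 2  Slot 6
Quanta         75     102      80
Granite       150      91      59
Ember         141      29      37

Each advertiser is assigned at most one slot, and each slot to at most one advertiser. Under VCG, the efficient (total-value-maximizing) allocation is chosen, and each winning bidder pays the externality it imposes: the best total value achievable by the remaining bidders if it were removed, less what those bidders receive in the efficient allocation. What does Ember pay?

Ember pays $81.

Efficient allocation: Quanta→Slot 6 ($80), Granite→Slot 2 ($91), Ember→Slot 5 ($141); total welfare W = $312.
Ember receives Slot 5 at value $141, so the others get W − 141 = $171.
Without Ember: best allocation of the remaining 2 bidders over all 3 slots is Quanta→Slot 2 ($102), Granite→Slot 5 ($150), total $252.
VCG payment = (others' best without Ember) − (others' welfare with Ember) = 252 − 171 = $81.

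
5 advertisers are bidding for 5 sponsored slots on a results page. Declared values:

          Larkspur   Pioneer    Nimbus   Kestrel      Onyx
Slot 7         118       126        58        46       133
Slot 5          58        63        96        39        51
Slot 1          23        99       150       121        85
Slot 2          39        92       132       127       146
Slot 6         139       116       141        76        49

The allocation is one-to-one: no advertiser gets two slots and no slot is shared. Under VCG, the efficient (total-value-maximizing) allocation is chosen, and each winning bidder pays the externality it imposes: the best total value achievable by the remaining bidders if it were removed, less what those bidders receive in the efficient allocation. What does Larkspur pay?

Larkspur pays $45.

Efficient allocation: Larkspur→Slot 6 ($139), Pioneer→Slot 7 ($126), Nimbus→Slot 5 ($96), Kestrel→Slot 1 ($121), Onyx→Slot 2 ($146); total welfare W = $628.
Larkspur receives Slot 6 at value $139, so the others get W − 139 = $489.
Without Larkspur: best allocation of the remaining 4 bidders over all 5 slots is Pioneer→Slot 7 ($126), Nimbus→Slot 6 ($141), Kestrel→Slot 1 ($121), Onyx→Slot 2 ($146), total $534.
VCG payment = (others' best without Larkspur) − (others' welfare with Larkspur) = 534 − 489 = $45.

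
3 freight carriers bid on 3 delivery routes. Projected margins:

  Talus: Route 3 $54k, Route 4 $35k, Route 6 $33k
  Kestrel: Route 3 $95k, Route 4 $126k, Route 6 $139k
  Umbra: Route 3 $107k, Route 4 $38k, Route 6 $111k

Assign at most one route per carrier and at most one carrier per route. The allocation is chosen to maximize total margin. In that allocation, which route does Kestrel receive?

Treat this as an assignment problem: match each carrier to one route.
Optimal: Talus→Route 3 ($54k), Kestrel→Route 4 ($126k), Umbra→Route 6 ($111k) — total 54+126+111 = $291k.
Max-entry greedy (repeatedly take the single best remaining cell) gives $281k, worse by 10.
Next-best assignment: Talus→Route 4, Kestrel→Route 6, Umbra→Route 3 = $281k.
No other one-to-one assignment exceeds $291k.
Kestrel's own top route is Route 6 ($139k), but forcing Kestrel→Route 6 and reassigning the rest optimally gives only $281k — worse by 10.

Kestrel receives Route 4.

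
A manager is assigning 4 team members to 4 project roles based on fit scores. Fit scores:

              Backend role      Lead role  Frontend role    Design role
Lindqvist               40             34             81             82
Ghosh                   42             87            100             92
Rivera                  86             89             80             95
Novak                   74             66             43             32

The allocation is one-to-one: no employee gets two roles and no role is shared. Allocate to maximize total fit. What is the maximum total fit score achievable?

Optimal: Lindqvist→Design role (82 pts), Ghosh→Frontend role (100 pts), Rivera→Lead role (89 pts), Novak→Backend role (74 pts) — total 82+100+89+74 = 345 pts.
Column-greedy (each role in turn goes to its best remaining employee) gives 286 pts, worse by 59.

Maximum total: 345 pts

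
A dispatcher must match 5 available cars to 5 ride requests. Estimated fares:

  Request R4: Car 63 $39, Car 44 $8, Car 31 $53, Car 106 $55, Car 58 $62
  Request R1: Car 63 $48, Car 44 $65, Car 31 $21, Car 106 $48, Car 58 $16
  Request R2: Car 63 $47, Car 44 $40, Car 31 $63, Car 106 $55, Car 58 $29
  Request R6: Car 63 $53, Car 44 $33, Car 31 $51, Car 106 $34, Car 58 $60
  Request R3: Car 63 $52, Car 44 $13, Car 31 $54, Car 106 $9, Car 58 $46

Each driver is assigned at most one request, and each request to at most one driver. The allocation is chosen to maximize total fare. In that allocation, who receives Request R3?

Car 63 receives Request R3.

Optimal: Car 63→Request R3 ($52), Car 44→Request R1 ($65), Car 31→Request R2 ($63), Car 106→Request R4 ($55), Car 58→Request R6 ($60) — total 52+65+63+55+60 = $295.
Next-best assignment: Car 63→Request R6, Car 44→Request R1, Car 31→Request R3, Car 106→Request R2, Car 58→Request R4 = $289.
Car 63's own top request is Request R6 ($53), but forcing Car 63→Request R6 and reassigning the rest optimally gives only $289 — worse by 6.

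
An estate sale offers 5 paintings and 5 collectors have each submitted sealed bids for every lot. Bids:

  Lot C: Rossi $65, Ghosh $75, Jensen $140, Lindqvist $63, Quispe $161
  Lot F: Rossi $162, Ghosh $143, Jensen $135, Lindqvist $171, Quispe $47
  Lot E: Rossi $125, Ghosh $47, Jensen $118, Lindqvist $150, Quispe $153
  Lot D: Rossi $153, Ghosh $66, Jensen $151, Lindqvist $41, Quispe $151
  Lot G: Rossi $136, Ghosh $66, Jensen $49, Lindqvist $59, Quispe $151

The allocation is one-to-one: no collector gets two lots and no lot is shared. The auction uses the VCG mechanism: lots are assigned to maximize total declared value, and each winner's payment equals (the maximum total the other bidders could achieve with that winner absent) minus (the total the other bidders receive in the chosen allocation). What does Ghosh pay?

Ghosh pays $26.

Efficient allocation: Rossi→Lot G ($136), Ghosh→Lot F ($143), Jensen→Lot D ($151), Lindqvist→Lot E ($150), Quispe→Lot C ($161); total welfare W = $741.
Ghosh receives Lot F at value $143, so the others get W − 143 = $598.
Without Ghosh: best allocation of the remaining 4 bidders over all 5 lots is Rossi→Lot F ($162), Jensen→Lot D ($151), Lindqvist→Lot E ($150), Quispe→Lot C ($161), total $624.
VCG payment = (others' best without Ghosh) − (others' welfare with Ghosh) = 624 − 598 = $26.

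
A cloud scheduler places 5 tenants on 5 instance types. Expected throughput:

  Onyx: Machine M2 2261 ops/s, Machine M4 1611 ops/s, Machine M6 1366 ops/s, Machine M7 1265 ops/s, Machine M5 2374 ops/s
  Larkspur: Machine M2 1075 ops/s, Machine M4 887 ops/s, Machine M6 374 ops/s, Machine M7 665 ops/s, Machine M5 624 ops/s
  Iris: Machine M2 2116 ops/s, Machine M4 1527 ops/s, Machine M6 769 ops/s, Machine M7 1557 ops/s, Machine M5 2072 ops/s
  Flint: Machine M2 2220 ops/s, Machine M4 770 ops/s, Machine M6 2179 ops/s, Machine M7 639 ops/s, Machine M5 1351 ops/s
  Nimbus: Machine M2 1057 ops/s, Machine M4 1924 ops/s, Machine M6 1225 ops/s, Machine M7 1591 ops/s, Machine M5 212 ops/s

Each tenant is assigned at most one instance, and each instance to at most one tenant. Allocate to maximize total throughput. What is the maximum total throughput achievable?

Maximum total: 9258 ops/s

Optimal: Onyx→Machine M5 (2374 ops/s), Larkspur→Machine M7 (665 ops/s), Iris→Machine M2 (2116 ops/s), Flint→Machine M6 (2179 ops/s), Nimbus→Machine M4 (1924 ops/s) — total 2374+665+2116+2179+1924 = 9258 ops/s.
Max-entry greedy (repeatedly take the single best remaining cell) gives 8449 ops/s, worse by 809.
Swapping Flint↔Iris (Flint→Machine M2 2220 ops/s, Iris→Machine M6 769 ops/s) loses 1306.
Every other assignment is strictly worse.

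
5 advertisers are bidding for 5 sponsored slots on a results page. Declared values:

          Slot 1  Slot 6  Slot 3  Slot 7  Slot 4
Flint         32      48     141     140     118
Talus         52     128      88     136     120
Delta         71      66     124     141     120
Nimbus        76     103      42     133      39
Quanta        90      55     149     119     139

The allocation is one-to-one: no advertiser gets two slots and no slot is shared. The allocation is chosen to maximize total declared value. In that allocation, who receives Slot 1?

This is the linear assignment problem.
Optimal: Flint→Slot 3 ($141), Talus→Slot 6 ($128), Delta→Slot 7 ($141), Nimbus→Slot 1 ($76), Quanta→Slot 4 ($139) — total 141+128+141+76+139 = $625.
Max-entry greedy (repeatedly take the single best remaining cell) gives $612, worse by 13.
Next-best assignment: Flint→Slot 7, Talus→Slot 6, Delta→Slot 4, Nimbus→Slot 1, Quanta→Slot 3 = $613.
Swapping Quanta↔Nimbus (Quanta→Slot 1 $90, Nimbus→Slot 4 $39) loses 86.
Nimbus's own top slot is Slot 7 ($133), but forcing Nimbus→Slot 7 and reassigning the rest optimally gives only $612 — worse by 13.

Nimbus receives Slot 1.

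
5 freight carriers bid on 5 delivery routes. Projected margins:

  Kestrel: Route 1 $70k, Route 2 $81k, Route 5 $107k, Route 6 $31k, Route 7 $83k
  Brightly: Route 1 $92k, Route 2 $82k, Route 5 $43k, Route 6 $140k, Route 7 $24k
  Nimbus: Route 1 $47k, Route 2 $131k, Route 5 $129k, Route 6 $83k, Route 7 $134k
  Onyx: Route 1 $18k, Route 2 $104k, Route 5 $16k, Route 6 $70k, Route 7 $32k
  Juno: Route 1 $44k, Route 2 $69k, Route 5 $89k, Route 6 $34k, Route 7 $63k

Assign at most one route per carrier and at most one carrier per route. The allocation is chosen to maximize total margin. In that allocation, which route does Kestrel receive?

Optimal: Kestrel→Route 1 ($70k), Brightly→Route 6 ($140k), Nimbus→Route 7 ($134k), Onyx→Route 2 ($104k), Juno→Route 5 ($89k) — total 70+140+134+104+89 = $537k.
Next-best assignment: Kestrel→Route 5, Brightly→Route 6, Nimbus→Route 7, Onyx→Route 2, Juno→Route 1 = $529k.
Kestrel's own top route is Route 5 ($107k), but forcing Kestrel→Route 5 and reassigning the rest optimally gives only $529k — worse by 8.

Kestrel receives Route 1.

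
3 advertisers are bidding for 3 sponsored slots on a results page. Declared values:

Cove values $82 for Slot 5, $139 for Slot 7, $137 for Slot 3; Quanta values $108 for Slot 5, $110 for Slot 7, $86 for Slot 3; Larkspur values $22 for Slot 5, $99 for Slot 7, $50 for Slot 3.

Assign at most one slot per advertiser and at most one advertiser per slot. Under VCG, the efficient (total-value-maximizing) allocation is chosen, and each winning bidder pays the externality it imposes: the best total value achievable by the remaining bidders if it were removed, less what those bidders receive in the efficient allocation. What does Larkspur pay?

Efficient allocation: Cove→Slot 3 ($137), Quanta→Slot 5 ($108), Larkspur→Slot 7 ($99); total welfare W = $344.
Larkspur receives Slot 7 at value $99, so the others get W − 99 = $245.
Without Larkspur: best allocation of the remaining 2 bidders over all 3 slots is Cove→Slot 7 ($139), Quanta→Slot 5 ($108), total $247.
VCG payment = (others' best without Larkspur) − (others' welfare with Larkspur) = 247 − 245 = $2.

Larkspur pays $2.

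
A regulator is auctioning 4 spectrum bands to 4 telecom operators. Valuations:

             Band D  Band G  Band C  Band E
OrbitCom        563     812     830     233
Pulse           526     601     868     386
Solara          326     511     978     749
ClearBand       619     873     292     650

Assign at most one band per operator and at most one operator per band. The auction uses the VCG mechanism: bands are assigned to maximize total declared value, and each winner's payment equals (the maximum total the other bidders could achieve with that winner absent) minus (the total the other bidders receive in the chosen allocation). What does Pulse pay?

Pulse pays $267M.

Efficient allocation: OrbitCom→Band D ($563M), Pulse→Band C ($868M), Solara→Band E ($749M), ClearBand→Band G ($873M); total welfare W = $3053M.
Pulse receives Band C at value $868M, so the others get W − 868 = $2185M.
Without Pulse: best allocation of the remaining 3 bidders over all 4 bands is OrbitCom→Band C ($830M), Solara→Band E ($749M), ClearBand→Band G ($873M), total $2452M.
VCG payment = (others' best without Pulse) − (others' welfare with Pulse) = 2452 − 2185 = $267M.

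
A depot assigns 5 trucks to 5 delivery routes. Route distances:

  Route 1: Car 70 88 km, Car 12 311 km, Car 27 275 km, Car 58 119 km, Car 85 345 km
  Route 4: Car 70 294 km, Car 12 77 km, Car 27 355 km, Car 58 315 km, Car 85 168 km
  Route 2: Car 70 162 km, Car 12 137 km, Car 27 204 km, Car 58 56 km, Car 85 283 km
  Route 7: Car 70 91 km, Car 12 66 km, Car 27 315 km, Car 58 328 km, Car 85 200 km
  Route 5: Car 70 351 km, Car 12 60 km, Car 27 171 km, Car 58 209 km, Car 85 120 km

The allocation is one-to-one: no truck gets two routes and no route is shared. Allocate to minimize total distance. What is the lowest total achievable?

Min total: 549 km

Optimal: Car 70→Route 1 (88 km), Car 12→Route 7 (66 km), Car 27→Route 5 (171 km), Car 58→Route 2 (56 km), Car 85→Route 4 (168 km) — total 88+66+171+56+168 = 549 km.
Min-entry greedy (repeatedly take the single cheapest remaining cell) gives 687 km, worse by 138.
Next-best assignment: Car 70→Route 1, Car 12→Route 4, Car 27→Route 5, Car 58→Route 2, Car 85→Route 7 = 592 km.
No other one-to-one assignment undercuts 549 km.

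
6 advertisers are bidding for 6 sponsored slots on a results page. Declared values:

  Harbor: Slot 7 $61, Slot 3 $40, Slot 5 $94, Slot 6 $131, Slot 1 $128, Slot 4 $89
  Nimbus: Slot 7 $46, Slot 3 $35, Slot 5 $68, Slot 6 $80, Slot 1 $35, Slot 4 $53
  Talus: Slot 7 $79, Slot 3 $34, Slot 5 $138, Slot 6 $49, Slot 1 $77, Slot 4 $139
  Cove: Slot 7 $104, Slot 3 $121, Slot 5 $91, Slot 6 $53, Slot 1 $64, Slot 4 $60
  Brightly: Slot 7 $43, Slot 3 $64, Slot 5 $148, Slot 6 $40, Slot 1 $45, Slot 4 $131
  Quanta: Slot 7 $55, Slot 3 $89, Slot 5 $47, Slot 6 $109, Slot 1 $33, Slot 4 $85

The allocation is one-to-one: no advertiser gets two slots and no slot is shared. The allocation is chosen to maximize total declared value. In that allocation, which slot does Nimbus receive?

This is a one-to-one assignment (maximum-weight bipartite matching).
Optimal: Harbor→Slot 1 ($128), Nimbus→Slot 7 ($46), Talus→Slot 4 ($139), Cove→Slot 3 ($121), Brightly→Slot 5 ($148), Quanta→Slot 6 ($109) — total 128+46+139+121+148+109 = $691.
Swapping Cove↔Brightly (Cove→Slot 5 $91, Brightly→Slot 3 $64) loses 114.
Nimbus's own top slot is Slot 6 ($80), but forcing Nimbus→Slot 6 and reassigning the rest optimally gives only $688 — worse by 3.

Nimbus receives Slot 7.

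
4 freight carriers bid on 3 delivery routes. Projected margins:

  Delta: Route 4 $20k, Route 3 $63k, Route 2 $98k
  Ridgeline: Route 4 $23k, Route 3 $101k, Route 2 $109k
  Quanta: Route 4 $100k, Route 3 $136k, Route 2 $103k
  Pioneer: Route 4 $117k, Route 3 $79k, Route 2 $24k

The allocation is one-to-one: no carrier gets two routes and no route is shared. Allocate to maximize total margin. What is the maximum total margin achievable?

Maximum total: $362k

Optimal: Pioneer→Route 4 ($117k), Quanta→Route 3 ($136k), Ridgeline→Route 2 ($109k) — total 117+136+109 = $362k.
Row-greedy (each carrier in turn takes its best remaining route) gives $299k, worse by 63.
Swapping Pioneer↔Ridgeline (Pioneer→Route 2 $24k, Ridgeline→Route 4 $23k) loses 179.
Every other assignment is strictly worse.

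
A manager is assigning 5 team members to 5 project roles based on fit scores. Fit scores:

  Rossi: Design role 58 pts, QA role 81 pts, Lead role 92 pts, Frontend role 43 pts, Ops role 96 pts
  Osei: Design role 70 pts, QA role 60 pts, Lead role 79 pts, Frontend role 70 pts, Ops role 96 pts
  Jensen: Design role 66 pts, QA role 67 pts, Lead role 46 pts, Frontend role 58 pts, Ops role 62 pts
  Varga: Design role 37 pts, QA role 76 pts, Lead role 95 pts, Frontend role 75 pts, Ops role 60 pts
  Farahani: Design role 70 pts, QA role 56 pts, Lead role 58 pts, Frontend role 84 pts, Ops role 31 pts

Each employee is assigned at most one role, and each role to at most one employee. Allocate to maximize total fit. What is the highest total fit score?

Maximum total: 422 pts

Treat this as an assignment problem: match each employee to one role.
Optimal: Rossi→QA role (81 pts), Osei→Ops role (96 pts), Jensen→Design role (66 pts), Varga→Lead role (95 pts), Farahani→Frontend role (84 pts) — total 81+96+66+95+84 = 422 pts.
Column-greedy (each role in turn goes to its best remaining employee) gives 392 pts, worse by 30.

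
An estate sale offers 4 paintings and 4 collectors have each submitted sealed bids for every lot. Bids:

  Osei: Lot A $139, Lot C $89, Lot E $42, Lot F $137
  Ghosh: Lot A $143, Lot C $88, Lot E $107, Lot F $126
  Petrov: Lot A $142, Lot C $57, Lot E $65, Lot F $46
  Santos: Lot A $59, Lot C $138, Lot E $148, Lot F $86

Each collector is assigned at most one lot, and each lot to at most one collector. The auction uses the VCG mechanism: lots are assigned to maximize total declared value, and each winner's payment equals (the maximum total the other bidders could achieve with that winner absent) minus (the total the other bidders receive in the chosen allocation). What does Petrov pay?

Efficient allocation: Osei→Lot F ($137), Ghosh→Lot E ($107), Petrov→Lot A ($142), Santos→Lot C ($138); total welfare W = $524.
Petrov receives Lot A at value $142, so the others get W − 142 = $382.
Without Petrov: best allocation of the remaining 3 bidders over all 4 lots is Osei→Lot F ($137), Ghosh→Lot A ($143), Santos→Lot E ($148), total $428.
VCG payment = (others' best without Petrov) − (others' welfare with Petrov) = 428 − 382 = $46.

Petrov pays $46.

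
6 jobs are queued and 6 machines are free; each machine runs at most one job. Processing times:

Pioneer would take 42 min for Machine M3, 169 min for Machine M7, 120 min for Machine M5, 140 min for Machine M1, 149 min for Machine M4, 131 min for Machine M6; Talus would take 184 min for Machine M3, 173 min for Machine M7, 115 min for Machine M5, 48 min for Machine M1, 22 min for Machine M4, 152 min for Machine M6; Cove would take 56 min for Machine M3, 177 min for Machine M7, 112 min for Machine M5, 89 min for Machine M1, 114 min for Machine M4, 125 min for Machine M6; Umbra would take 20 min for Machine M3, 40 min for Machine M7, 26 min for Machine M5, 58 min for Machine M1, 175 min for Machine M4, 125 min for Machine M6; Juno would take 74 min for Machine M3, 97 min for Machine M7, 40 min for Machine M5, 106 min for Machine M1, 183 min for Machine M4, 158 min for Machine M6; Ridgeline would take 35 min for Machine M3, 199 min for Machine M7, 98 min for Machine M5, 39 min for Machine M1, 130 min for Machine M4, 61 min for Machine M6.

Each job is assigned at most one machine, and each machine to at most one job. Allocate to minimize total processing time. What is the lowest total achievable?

Min total: 294 min

Optimal: Pioneer→Machine M3 (42 min), Talus→Machine M4 (22 min), Cove→Machine M1 (89 min), Umbra→Machine M7 (40 min), Juno→Machine M5 (40 min), Ridgeline→Machine M6 (61 min) — total 42+22+89+40+40+61 = 294 min.
Min-entry greedy (repeatedly take the single cheapest remaining cell) gives 415 min, worse by 121.
Next-best assignment: Pioneer→Machine M3, Talus→Machine M4, Cove→Machine M6, Umbra→Machine M7, Juno→Machine M5, Ridgeline→Machine M1 = 308 min.
No other one-to-one assignment undercuts 294 min.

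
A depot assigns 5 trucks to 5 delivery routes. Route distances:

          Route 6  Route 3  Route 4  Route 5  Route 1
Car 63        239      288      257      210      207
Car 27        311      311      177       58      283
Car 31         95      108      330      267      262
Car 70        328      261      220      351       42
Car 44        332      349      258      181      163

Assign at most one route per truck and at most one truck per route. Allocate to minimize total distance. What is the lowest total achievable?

Optimal: Car 63→Route 6 (239 km), Car 27→Route 5 (58 km), Car 31→Route 3 (108 km), Car 70→Route 1 (42 km), Car 44→Route 4 (258 km) — total 239+58+108+42+258 = 705 km.
Column-greedy (each route in turn goes to its cheapest remaining truck) gives 921 km, worse by 216.
Swapping Car 44↔Car 27 (Car 44→Route 5 181 km, Car 27→Route 4 177 km) adds 42.
Checked against all permutations: 705 km is optimal.

Minimum total: 705 km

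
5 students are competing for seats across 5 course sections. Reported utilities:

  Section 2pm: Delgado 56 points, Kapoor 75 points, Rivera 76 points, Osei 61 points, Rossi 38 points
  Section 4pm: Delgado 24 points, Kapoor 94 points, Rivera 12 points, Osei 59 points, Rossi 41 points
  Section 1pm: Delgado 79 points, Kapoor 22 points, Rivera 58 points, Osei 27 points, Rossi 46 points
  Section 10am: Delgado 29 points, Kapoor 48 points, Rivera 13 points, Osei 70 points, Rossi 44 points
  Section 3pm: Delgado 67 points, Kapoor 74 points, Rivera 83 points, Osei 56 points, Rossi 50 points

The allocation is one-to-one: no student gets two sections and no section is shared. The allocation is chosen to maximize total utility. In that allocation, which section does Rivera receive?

Rivera receives Section 2pm.

Optimal: Delgado→Section 1pm (79 points), Kapoor→Section 4pm (94 points), Rivera→Section 2pm (76 points), Osei→Section 10am (70 points), Rossi→Section 3pm (50 points) — total 79+94+76+70+50 = 369 points.
Max-entry greedy (repeatedly take the single best remaining cell) gives 364 points, worse by 5.
Swapping Kapoor↔Osei (Kapoor→Section 10am 48 points, Osei→Section 4pm 59 points) loses 57.
Rivera's own top section is Section 3pm (83 points), but forcing Rivera→Section 3pm and reassigning the rest optimally gives only 364 points — worse by 5.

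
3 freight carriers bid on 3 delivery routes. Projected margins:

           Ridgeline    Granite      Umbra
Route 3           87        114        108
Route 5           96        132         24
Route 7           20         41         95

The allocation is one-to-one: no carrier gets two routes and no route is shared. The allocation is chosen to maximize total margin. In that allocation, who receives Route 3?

Ridgeline receives Route 3.

Optimal: Ridgeline→Route 3 ($87k), Granite→Route 5 ($132k), Umbra→Route 7 ($95k) — total 87+132+95 = $314k.
Column-greedy (each route in turn goes to its best remaining carrier) gives $305k, worse by 9.
Checked against all permutations: $314k is optimal.
Ridgeline's own top route is Route 5 ($96k), but forcing Ridgeline→Route 5 and reassigning the rest optimally gives only $305k — worse by 9.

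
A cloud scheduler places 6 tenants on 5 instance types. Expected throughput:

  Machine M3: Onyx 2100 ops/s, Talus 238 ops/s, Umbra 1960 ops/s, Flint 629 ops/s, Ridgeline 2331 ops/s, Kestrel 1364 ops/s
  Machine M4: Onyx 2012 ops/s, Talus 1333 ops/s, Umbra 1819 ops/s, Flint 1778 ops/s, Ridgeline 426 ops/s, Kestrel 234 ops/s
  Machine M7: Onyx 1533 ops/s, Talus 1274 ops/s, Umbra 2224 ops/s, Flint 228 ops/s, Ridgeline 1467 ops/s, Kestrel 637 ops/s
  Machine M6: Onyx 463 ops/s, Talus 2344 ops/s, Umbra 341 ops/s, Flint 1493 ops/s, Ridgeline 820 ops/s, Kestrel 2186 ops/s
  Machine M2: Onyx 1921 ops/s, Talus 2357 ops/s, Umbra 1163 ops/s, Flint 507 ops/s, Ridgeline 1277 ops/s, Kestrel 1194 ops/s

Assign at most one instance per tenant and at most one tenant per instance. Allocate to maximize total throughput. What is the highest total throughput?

Maximum total: 11110 ops/s

This is a one-to-one assignment (maximum-weight bipartite matching).
Optimal: Ridgeline→Machine M3 (2331 ops/s), Onyx→Machine M4 (2012 ops/s), Umbra→Machine M7 (2224 ops/s), Kestrel→Machine M6 (2186 ops/s), Talus→Machine M2 (2357 ops/s) — total 2331+2012+2224+2186+2357 = 11110 ops/s.
Column-greedy (each instance in turn goes to its best remaining tenant) gives 10105 ops/s, worse by 1005.
Next-best assignment: Ridgeline→Machine M3, Flint→Machine M4, Umbra→Machine M7, Kestrel→Machine M6, Talus→Machine M2 = 10876 ops/s.
Swapping Umbra↔Talus (Umbra→Machine M2 1163 ops/s, Talus→Machine M7 1274 ops/s) loses 2144.
Every other assignment is strictly worse.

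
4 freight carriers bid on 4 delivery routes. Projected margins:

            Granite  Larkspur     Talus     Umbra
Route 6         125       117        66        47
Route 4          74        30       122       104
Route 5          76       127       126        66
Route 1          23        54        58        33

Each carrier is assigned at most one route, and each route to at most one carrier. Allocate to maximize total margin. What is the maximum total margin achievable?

Optimal: Granite→Route 6 ($125k), Larkspur→Route 5 ($127k), Talus→Route 1 ($58k), Umbra→Route 4 ($104k) — total 125+127+58+104 = $414k.
Row-greedy (each carrier in turn takes its best remaining route) gives $407k, worse by 7.
Next-best assignment: Granite→Route 6, Larkspur→Route 1, Talus→Route 5, Umbra→Route 4 = $409k.

Max total: $414k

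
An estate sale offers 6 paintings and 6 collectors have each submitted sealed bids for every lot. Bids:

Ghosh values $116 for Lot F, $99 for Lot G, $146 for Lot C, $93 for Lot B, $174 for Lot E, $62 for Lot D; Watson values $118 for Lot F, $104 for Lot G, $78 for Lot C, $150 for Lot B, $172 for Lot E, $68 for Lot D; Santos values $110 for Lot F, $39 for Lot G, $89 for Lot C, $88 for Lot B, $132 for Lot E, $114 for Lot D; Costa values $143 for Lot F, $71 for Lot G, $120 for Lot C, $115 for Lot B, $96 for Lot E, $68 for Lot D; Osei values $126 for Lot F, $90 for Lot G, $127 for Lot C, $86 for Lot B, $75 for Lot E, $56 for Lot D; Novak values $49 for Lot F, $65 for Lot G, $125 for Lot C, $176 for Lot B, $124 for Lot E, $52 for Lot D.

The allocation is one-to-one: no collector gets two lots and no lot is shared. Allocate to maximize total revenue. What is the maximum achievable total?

Maximum total: $841

Optimal: Ghosh→Lot C ($146), Watson→Lot E ($172), Santos→Lot D ($114), Costa→Lot F ($143), Osei→Lot G ($90), Novak→Lot B ($176) — total 146+172+114+143+90+176 = $841.
Max-entry greedy (repeatedly take the single best remaining cell) gives $838, worse by 3.
Swapping Novak↔Watson (Novak→Lot E $124, Watson→Lot B $150) loses 74.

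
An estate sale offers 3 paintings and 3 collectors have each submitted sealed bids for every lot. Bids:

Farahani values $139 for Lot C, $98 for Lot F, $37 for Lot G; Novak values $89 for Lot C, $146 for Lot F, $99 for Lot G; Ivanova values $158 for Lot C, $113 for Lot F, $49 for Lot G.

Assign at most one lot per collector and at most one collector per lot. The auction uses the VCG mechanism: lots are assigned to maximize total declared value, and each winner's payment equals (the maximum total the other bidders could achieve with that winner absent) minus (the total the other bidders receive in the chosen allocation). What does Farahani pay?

Efficient allocation: Farahani→Lot F ($98), Novak→Lot G ($99), Ivanova→Lot C ($158); total welfare W = $355.
Farahani receives Lot F at value $98, so the others get W − 98 = $257.
Without Farahani: best allocation of the remaining 2 bidders over all 3 lots is Novak→Lot F ($146), Ivanova→Lot C ($158), total $304.
VCG payment = (others' best without Farahani) − (others' welfare with Farahani) = 304 − 257 = $47.

Farahani pays $47.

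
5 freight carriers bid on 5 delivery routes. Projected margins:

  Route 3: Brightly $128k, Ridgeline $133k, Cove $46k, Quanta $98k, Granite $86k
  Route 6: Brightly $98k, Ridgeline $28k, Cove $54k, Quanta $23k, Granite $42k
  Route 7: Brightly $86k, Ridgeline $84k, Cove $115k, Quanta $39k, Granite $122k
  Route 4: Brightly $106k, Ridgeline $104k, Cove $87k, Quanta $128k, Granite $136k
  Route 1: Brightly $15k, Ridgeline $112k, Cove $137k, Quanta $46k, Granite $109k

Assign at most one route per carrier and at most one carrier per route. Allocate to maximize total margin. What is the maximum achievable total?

Optimal: Brightly→Route 6 ($98k), Ridgeline→Route 3 ($133k), Cove→Route 1 ($137k), Quanta→Route 4 ($128k), Granite→Route 7 ($122k) — total 98+133+137+128+122 = $618k.
Row-greedy (each carrier in turn takes its best remaining route) gives $525k, worse by 93.
Next-best assignment: Brightly→Route 6, Ridgeline→Route 3, Cove→Route 7, Quanta→Route 4, Granite→Route 1 = $583k.

Max total: $618k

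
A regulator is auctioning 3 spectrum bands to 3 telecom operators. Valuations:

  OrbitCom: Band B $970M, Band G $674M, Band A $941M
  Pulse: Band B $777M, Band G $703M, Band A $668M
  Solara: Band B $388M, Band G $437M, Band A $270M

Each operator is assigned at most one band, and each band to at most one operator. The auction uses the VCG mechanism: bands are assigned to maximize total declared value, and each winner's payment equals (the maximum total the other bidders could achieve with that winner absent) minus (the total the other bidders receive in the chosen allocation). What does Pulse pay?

Efficient allocation: OrbitCom→Band A ($941M), Pulse→Band B ($777M), Solara→Band G ($437M); total welfare W = $2155M.
Pulse receives Band B at value $777M, so the others get W − 777 = $1378M.
Without Pulse: best allocation of the remaining 2 bidders over all 3 bands is OrbitCom→Band B ($970M), Solara→Band G ($437M), total $1407M.
VCG payment = (others' best without Pulse) − (others' welfare with Pulse) = 1407 − 1378 = $29M.

Pulse pays $29M.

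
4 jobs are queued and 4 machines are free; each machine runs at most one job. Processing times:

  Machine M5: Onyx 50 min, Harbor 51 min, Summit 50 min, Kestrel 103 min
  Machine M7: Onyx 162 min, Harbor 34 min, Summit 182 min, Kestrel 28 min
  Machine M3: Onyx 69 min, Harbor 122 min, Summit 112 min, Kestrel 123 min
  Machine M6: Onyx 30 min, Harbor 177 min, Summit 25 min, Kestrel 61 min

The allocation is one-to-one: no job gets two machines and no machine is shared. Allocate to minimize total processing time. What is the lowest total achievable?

Minimum total: 173 min

Optimal: Onyx→Machine M3 (69 min), Harbor→Machine M5 (51 min), Summit→Machine M6 (25 min), Kestrel→Machine M7 (28 min) — total 69+51+25+28 = 173 min.
Column-greedy (each machine in turn goes to its cheapest remaining job) gives 367 min, worse by 194.
Next-best assignment: Onyx→Machine M3, Harbor→Machine M7, Summit→Machine M5, Kestrel→Machine M6 = 214 min.
Swapping Harbor↔Kestrel (Harbor→Machine M7 34 min, Kestrel→Machine M5 103 min) adds 58.
Every other assignment is strictly worse.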